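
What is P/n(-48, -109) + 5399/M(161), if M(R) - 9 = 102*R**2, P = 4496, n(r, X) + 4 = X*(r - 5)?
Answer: 11918372123/15263529123 ≈ 0.78084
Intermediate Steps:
n(r, X) = -4 + X*(-5 + r) (n(r, X) = -4 + X*(r - 5) = -4 + X*(-5 + r))
M(R) = 9 + 102*R**2
P/n(-48, -109) + 5399/M(161) = 4496/(-4 - 5*(-109) - 109*(-48)) + 5399/(9 + 102*161**2) = 4496/(-4 + 545 + 5232) + 5399/(9 + 102*25921) = 4496/5773 + 5399/(9 + 2643942) = 4496*(1/5773) + 5399/2643951 = 4496/5773 + 5399*(1/2643951) = 4496/5773 + 5399/2643951 = 11918372123/15263529123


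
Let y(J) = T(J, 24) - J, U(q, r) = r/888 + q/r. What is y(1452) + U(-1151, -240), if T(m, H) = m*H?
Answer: 296596667/8880 ≈ 33401.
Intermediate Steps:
U(q, r) = r/888 + q/r (U(q, r) = r*(1/888) + q/r = r/888 + q/r)
T(m, H) = H*m
y(J) = 23*J (y(J) = 24*J - J = 23*J)
y(1452) + U(-1151, -240) = 23*1452 + ((1/888)*(-240) - 1151/(-240)) = 33396 + (-10/37 - 1151*(-1/240)) = 33396 + (-10/37 + 1151/240) = 33396 + 40187/8880 = 296596667/8880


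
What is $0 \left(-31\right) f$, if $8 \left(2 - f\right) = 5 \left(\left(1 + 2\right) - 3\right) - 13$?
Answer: $0$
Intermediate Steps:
$f = \frac{29}{8}$ ($f = 2 - \frac{5 \left(\left(1 + 2\right) - 3\right) - 13}{8} = 2 - \frac{5 \left(3 - 3\right) - 13}{8} = 2 - \frac{5 \cdot 0 - 13}{8} = 2 - \frac{0 - 13}{8} = 2 - - \frac{13}{8} = 2 + \frac{13}{8} = \frac{29}{8} \approx 3.625$)
$0 \left(-31\right) f = 0 \left(-31\right) \frac{29}{8} = 0 \cdot \frac{29}{8} = 0$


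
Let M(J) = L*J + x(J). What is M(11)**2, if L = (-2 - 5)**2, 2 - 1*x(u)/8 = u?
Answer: 218089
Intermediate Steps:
x(u) = 16 - 8*u
L = 49 (L = (-7)**2 = 49)
M(J) = 16 + 41*J (M(J) = 49*J + (16 - 8*J) = 16 + 41*J)
M(11)**2 = (16 + 41*11)**2 = (16 + 451)**2 = 467**2 = 218089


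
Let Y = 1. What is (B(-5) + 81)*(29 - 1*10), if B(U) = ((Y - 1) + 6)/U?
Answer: 7581/5 ≈ 1516.2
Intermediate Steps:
B(U) = 6/U (B(U) = ((1 - 1) + 6)/U = (0 + 6)/U = 6/U)
(B(-5) + 81)*(29 - 1*10) = (6/(-5) + 81)*(29 - 1*10) = (6*(-⅕) + 81)*(29 - 10) = (-6/5 + 81)*19 = (399/5)*19 = 7581/5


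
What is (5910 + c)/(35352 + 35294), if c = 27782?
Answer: 16846/35323 ≈ 0.47691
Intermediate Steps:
(5910 + c)/(35352 + 35294) = (5910 + 27782)/(35352 + 35294) = 33692/70646 = 33692*(1/70646) = 16846/35323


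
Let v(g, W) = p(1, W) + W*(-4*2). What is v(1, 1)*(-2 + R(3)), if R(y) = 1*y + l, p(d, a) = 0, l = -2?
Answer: 8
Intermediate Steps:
v(g, W) = -8*W (v(g, W) = 0 + W*(-4*2) = 0 + W*(-8) = 0 - 8*W = -8*W)
R(y) = -2 + y (R(y) = 1*y - 2 = y - 2 = -2 + y)
v(1, 1)*(-2 + R(3)) = (-8*1)*(-2 + (-2 + 3)) = -8*(-2 + 1) = -8*(-1) = 8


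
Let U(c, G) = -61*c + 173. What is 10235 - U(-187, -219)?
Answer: -1345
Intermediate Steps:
U(c, G) = 173 - 61*c
10235 - U(-187, -219) = 10235 - (173 - 61*(-187)) = 10235 - (173 + 11407) = 10235 - 1*11580 = 10235 - 11580 = -1345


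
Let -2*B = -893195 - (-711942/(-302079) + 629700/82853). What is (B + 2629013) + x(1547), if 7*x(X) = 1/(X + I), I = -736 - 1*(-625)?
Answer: 257924166832567581855/83860992580708 ≈ 3.0756e+6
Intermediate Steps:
I = -111 (I = -736 + 625 = -111)
B = 7451756294596097/16685434258 (B = -(-893195 - (-711942/(-302079) + 629700/82853))/2 = -(-893195 - (-711942*(-1/302079) + 629700*(1/82853)))/2 = -(-893195 - (237314/100693 + 629700/82853))/2 = -(-893195 - 1*83068558942/8342717129)/2 = -(-893195 - 83068558942/8342717129)/2 = -½*(-7451756294596097/8342717129) = 7451756294596097/16685434258 ≈ 4.4660e+5)
x(X) = 1/(7*(-111 + X)) (x(X) = 1/(7*(X - 111)) = 1/(7*(-111 + X)))
(B + 2629013) + x(1547) = (7451756294596097/16685434258 + 2629013) + 1/(7*(-111 + 1547)) = 51317979869523451/16685434258 + (⅐)/1436 = 51317979869523451/16685434258 + (⅐)*(1/1436) = 51317979869523451/16685434258 + 1/10052 = 257924166832567581855/83860992580708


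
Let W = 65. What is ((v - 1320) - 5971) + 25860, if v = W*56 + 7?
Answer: 22216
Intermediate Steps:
v = 3647 (v = 65*56 + 7 = 3640 + 7 = 3647)
((v - 1320) - 5971) + 25860 = ((3647 - 1320) - 5971) + 25860 = (2327 - 5971) + 25860 = -3644 + 25860 = 22216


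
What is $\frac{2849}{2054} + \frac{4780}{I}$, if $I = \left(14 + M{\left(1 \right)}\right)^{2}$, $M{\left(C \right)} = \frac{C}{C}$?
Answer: $\frac{2091829}{92430} \approx 22.632$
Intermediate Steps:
$M{\left(C \right)} = 1$
$I = 225$ ($I = \left(14 + 1\right)^{2} = 15^{2} = 225$)
$\frac{2849}{2054} + \frac{4780}{I} = \frac{2849}{2054} + \frac{4780}{225} = 2849 \cdot \frac{1}{2054} + 4780 \cdot \frac{1}{225} = \frac{2849}{2054} + \frac{956}{45} = \frac{2091829}{92430}$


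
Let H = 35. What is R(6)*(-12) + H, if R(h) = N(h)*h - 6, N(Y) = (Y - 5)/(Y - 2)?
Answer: 89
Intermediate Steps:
N(Y) = (-5 + Y)/(-2 + Y)
R(h) = -6 + h*(-5 + h)/(-2 + h) (R(h) = ((-5 + h)/(-2 + h))*h - 6 = h*(-5 + h)/(-2 + h) - 6 = -6 + h*(-5 + h)/(-2 + h))
R(6)*(-12) + H = ((12 + 6**2 - 11*6)/(-2 + 6))*(-12) + 35 = ((12 + 36 - 66)/4)*(-12) + 35 = ((1/4)*(-18))*(-12) + 35 = -9/2*(-12) + 35 = 54 + 35 = 89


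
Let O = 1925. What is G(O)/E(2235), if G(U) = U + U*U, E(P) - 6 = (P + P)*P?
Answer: 88275/237868 ≈ 0.37111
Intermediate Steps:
E(P) = 6 + 2*P**2 (E(P) = 6 + (P + P)*P = 6 + (2*P)*P = 6 + 2*P**2)
G(U) = U + U**2
G(O)/E(2235) = (1925*(1 + 1925))/(6 + 2*2235**2) = (1925*1926)/(6 + 2*4995225) = 3707550/(6 + 9990450) = 3707550/9990456 = 3707550*(1/9990456) = 88275/237868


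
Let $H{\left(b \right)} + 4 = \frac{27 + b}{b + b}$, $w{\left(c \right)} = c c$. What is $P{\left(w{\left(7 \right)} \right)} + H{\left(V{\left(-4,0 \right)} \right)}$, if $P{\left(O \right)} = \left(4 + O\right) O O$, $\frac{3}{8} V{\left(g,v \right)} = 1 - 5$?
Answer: $\frac{8143887}{64} \approx 1.2725 \cdot 10^{5}$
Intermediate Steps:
$w{\left(c \right)} = c^{2}$
$V{\left(g,v \right)} = - \frac{32}{3}$ ($V{\left(g,v \right)} = \frac{8 \left(1 - 5\right)}{3} = \frac{8}{3} \left(-4\right) = - \frac{32}{3}$)
$P{\left(O \right)} = O^{2} \left(4 + O\right)$ ($P{\left(O \right)} = \left(4 + O\right) O^{2} = O^{2} \left(4 + O\right)$)
$H{\left(b \right)} = -4 + \frac{27 + b}{2 b}$ ($H{\left(b \right)} = -4 + \frac{27 + b}{b + b} = -4 + \frac{27 + b}{2 b}$)
$P{\left(w{\left(7 \right)} \right)} + H{\left(V{\left(-4,0 \right)} \right)} = \left(7^{2}\right)^{2} \left(4 + 7^{2}\right) + \frac{27 - - \frac{224}{3}}{2 \left(- \frac{32}{3}\right)} = 49^{2} \left(4 + 49\right) + \frac{1}{2} \left(- \frac{3}{32}\right) \left(27 + \frac{224}{3}\right) = 2401 \cdot 53 + \frac{1}{2} \left(- \frac{3}{32}\right) \frac{305}{3} = 127253 - \frac{305}{64} = \frac{8143887}{64}$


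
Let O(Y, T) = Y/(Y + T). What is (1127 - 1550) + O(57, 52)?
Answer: -46050/109 ≈ -422.48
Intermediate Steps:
O(Y, T) = Y/(T + Y)
(1127 - 1550) + O(57, 52) = (1127 - 1550) + 57/(52 + 57) = -423 + 57/109 = -46050/109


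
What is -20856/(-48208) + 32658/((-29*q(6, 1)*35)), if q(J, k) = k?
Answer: -194151003/6116390 ≈ -31.743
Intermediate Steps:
-20856/(-48208) + 32658/((-29*q(6, 1)*35)) = -20856/(-48208) + 32658/((-29*1*35)) = -20856*(-1/48208) + 32658/((-29*35)) = 2607/6026 + 32658/(-1015) = 2607/6026 + 32658*(-1/1015) = 2607/6026 - 32658/1015 = -194151003/6116390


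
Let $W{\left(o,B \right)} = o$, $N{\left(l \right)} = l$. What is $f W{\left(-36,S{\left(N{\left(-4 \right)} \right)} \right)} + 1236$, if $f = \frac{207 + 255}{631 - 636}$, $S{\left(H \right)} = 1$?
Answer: $\frac{22812}{5} \approx 4562.4$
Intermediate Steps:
$f = - \frac{462}{5}$ ($f = \frac{462}{-5} = 462 \left(- \frac{1}{5}\right) = - \frac{462}{5} \approx -92.4$)
$f W{\left(-36,S{\left(N{\left(-4 \right)} \right)} \right)} + 1236 = \left(- \frac{462}{5}\right) \left(-36\right) + 1236 = \frac{16632}{5} + 1236 = \frac{22812}{5}$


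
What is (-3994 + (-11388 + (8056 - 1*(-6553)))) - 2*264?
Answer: -1301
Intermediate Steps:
(-3994 + (-11388 + (8056 - 1*(-6553)))) - 2*264 = (-3994 + (-11388 + (8056 + 6553))) - 528 = (-3994 + (-11388 + 14609)) - 528 = (-3994 + 3221) - 528 = -773 - 528 = -1301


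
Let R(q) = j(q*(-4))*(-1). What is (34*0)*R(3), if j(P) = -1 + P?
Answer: 0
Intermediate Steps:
R(q) = 1 + 4*q (R(q) = (-1 + q*(-4))*(-1) = (-1 - 4*q)*(-1) = 1 + 4*q)
(34*0)*R(3) = (34*0)*(1 + 4*3) = 0*(1 + 12) = 0*13 = 0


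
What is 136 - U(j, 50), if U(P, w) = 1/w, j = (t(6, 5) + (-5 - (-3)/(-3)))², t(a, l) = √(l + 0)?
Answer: 6799/50 ≈ 135.98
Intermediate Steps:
t(a, l) = √l
j = (-6 + √5)² (j = (√5 + (-5 - (-3)/(-3)))² = (√5 + (-5 - (-3)*(-1)/3))² = (√5 + (-5 - 1*1))² = (√5 + (-5 - 1))² = (√5 - 6)² = (-6 + √5)² ≈ 14.167)
136 - U(j, 50) = 136 - 1/50 = 6799/50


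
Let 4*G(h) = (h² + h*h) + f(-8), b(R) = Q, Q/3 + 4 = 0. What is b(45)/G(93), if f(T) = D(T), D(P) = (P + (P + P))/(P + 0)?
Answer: -16/5767 ≈ -0.0027744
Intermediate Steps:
Q = -12 (Q = -12 + 3*0 = -12 + 0 = -12)
D(P) = 3 (D(P) = (P + 2*P)/P = (3*P)/P = 3)
f(T) = 3
b(R) = -12
G(h) = ¾ + h²/2 (G(h) = ((h² + h*h) + 3)/4 = ((h² + h²) + 3)/4 = (2*h² + 3)/4 = (3 + 2*h²)/4 = ¾ + h²/2)
b(45)/G(93) = -12/(¾ + (½)*93²) = -12/(¾ + (½)*8649) = -12/(¾ + 8649/2) = -12/17301/4 = -12*4/17301 = -16/5767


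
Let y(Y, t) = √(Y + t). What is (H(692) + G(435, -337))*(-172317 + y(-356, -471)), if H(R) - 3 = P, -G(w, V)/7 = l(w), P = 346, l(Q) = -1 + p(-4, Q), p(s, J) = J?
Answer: 463360413 - 2689*I*√827 ≈ 4.6336e+8 - 77329.0*I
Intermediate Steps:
l(Q) = -1 + Q
G(w, V) = 7 - 7*w (G(w, V) = -7*(-1 + w) = 7 - 7*w)
H(R) = 349 (H(R) = 3 + 346 = 349)
(H(692) + G(435, -337))*(-172317 + y(-356, -471)) = (349 + (7 - 7*435))*(-172317 + √(-356 - 471)) = (349 + (7 - 3045))*(-172317 + √(-827)) = (349 - 3038)*(-172317 + I*√827) = -2689*(-172317 + I*√827) = 463360413 - 2689*I*√827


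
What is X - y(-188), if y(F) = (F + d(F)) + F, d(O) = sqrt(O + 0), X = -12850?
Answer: -12474 - 2*I*sqrt(47) ≈ -12474.0 - 13.711*I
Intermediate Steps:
d(O) = sqrt(O)
y(F) = sqrt(F) + 2*F (y(F) = (F + sqrt(F)) + F = sqrt(F) + 2*F)
X - y(-188) = -12850 - (sqrt(-188) + 2*(-188)) = -12850 - (2*I*sqrt(47) - 376) = -12850 - (-376 + 2*I*sqrt(47)) = -12850 + (376 - 2*I*sqrt(47)) = -12474 - 2*I*sqrt(47)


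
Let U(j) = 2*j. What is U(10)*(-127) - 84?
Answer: -2624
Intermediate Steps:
U(10)*(-127) - 84 = (2*10)*(-127) - 84 = 20*(-127) - 84 = -2540 - 84 = -2624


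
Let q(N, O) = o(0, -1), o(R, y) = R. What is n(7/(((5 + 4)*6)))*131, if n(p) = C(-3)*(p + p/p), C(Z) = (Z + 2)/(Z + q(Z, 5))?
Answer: 7991/162 ≈ 49.327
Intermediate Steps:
q(N, O) = 0
C(Z) = (2 + Z)/Z (C(Z) = (Z + 2)/(Z + 0) = (2 + Z)/Z)
n(p) = ⅓ + p/3 (n(p) = ((2 - 3)/(-3))*(p + p/p) = (-⅓*(-1))*(p + 1) = (1 + p)/3 = ⅓ + p/3)
n(7/(((5 + 4)*6)))*131 = (⅓ + (7/(((5 + 4)*6)))/3)*131 = (⅓ + (7/((9*6)))/3)*131 = (⅓ + (7/54)/3)*131 = (⅓ + (7*(1/54))/3)*131 = (⅓ + (⅓)*(7/54))*131 = (⅓ + 7/162)*131 = (61/162)*131 = 7991/162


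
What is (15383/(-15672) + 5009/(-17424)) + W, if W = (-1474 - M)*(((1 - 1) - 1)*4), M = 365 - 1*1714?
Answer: 5674497065/11377872 ≈ 498.73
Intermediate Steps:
M = -1349 (M = 365 - 1714 = -1349)
W = 500 (W = (-1474 - 1*(-1349))*(((1 - 1) - 1)*4) = (-1474 + 1349)*((0 - 1)*4) = -(-125)*4 = -125*(-4) = 500)
(15383/(-15672) + 5009/(-17424)) + W = (15383/(-15672) + 5009/(-17424)) + 500 = (15383*(-1/15672) + 5009*(-1/17424)) + 500 = (-15383/15672 - 5009/17424) + 500 = -14438935/11377872 + 500 = 5674497065/11377872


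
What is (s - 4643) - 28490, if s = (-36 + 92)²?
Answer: -29997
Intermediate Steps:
s = 3136 (s = 56² = 3136)
(s - 4643) - 28490 = (3136 - 4643) - 28490 = -1507 - 28490 = -29997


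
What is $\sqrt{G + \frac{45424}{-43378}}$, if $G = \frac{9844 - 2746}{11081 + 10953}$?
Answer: $\frac{i \sqrt{147927644899}}{451697} \approx 0.85149 i$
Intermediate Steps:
$G = \frac{3549}{11017}$ ($G = \frac{7098}{22034} = 7098 \cdot \frac{1}{22034} = \frac{3549}{11017} \approx 0.32214$)
$\sqrt{G + \frac{45424}{-43378}} = \sqrt{\frac{3549}{11017} + \frac{45424}{-43378}} = \sqrt{\frac{3549}{11017} + 45424 \left(- \frac{1}{43378}\right)} = \sqrt{\frac{3549}{11017} - \frac{22712}{21689}} = \sqrt{- \frac{7532341}{10389031}} = \frac{i \sqrt{147927644899}}{451697}$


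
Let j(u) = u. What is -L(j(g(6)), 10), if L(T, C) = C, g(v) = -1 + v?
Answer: -10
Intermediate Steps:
-L(j(g(6)), 10) = -1*10 = -10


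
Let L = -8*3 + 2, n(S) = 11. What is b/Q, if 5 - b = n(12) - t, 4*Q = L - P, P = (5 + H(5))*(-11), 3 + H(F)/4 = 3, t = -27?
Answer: -4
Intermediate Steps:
H(F) = 0 (H(F) = -12 + 4*3 = -12 + 12 = 0)
P = -55 (P = (5 + 0)*(-11) = 5*(-11) = -55)
L = -22 (L = -24 + 2 = -22)
Q = 33/4 (Q = (-22 - 1*(-55))/4 = (-22 + 55)/4 = (¼)*33 = 33/4 ≈ 8.2500)
b = -33 (b = 5 - (11 - 1*(-27)) = 5 - (11 + 27) = 5 - 1*38 = 5 - 38 = -33)
b/Q = -33/33/4 = -33*4/33 = -4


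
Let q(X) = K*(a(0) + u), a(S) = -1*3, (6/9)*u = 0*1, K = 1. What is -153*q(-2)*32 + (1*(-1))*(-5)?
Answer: 14693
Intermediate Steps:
u = 0 (u = 3*(0*1)/2 = (3/2)*0 = 0)
a(S) = -3
q(X) = -3 (q(X) = 1*(-3 + 0) = 1*(-3) = -3)
-153*q(-2)*32 + (1*(-1))*(-5) = -(-459)*32 + (1*(-1))*(-5) = -153*(-96) - 1*(-5) = 14688 + 5 = 14693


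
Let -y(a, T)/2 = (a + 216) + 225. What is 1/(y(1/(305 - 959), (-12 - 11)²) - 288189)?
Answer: -327/94526216 ≈ -3.4594e-6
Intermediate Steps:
y(a, T) = -882 - 2*a (y(a, T) = -2*((a + 216) + 225) = -2*((216 + a) + 225) = -2*(441 + a) = -882 - 2*a)
1/(y(1/(305 - 959), (-12 - 11)²) - 288189) = 1/((-882 - 2/(305 - 959)) - 288189) = 1/((-882 - 2/(-654)) - 288189) = 1/((-882 - 2*(-1/654)) - 288189) = 1/((-882 + 1/327) - 288189) = 1/(-288413/327 - 288189) = 1/(-94526216/327) = -327/94526216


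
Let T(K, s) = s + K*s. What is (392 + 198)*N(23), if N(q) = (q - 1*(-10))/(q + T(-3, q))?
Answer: -19470/23 ≈ -846.52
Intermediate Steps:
N(q) = -(10 + q)/q (N(q) = (q - 1*(-10))/(q + q*(1 - 3)) = (q + 10)/(q + q*(-2)) = (10 + q)/(q - 2*q) = (10 + q)/((-q)) = (10 + q)*(-1/q) = -(10 + q)/q)
(392 + 198)*N(23) = (392 + 198)*((-10 - 1*23)/23) = 590*((-10 - 23)/23) = 590*((1/23)*(-33)) = 590*(-33/23) = -19470/23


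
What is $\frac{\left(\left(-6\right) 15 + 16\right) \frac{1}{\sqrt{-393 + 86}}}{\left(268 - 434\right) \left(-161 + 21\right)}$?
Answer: $\frac{37 i \sqrt{307}}{3567340} \approx 0.00018173 i$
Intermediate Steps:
$\frac{\left(\left(-6\right) 15 + 16\right) \frac{1}{\sqrt{-393 + 86}}}{\left(268 - 434\right) \left(-161 + 21\right)} = \frac{\left(-90 + 16\right) \frac{1}{\sqrt{-307}}}{\left(-166\right) \left(-140\right)} = \frac{\left(-74\right) \frac{1}{i \sqrt{307}}}{23240} = - 74 \left(- \frac{i \sqrt{307}}{307}\right) \frac{1}{23240} = \frac{74 i \sqrt{307}}{307} \cdot \frac{1}{23240} = \frac{37 i \sqrt{307}}{3567340}$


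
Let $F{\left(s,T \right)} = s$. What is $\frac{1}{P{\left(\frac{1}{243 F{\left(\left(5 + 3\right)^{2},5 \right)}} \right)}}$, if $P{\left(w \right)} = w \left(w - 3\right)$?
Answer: $- \frac{241864704}{46655} \approx -5184.1$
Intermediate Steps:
$P{\left(w \right)} = w \left(-3 + w\right)$
$\frac{1}{P{\left(\frac{1}{243 F{\left(\left(5 + 3\right)^{2},5 \right)}} \right)}} = \frac{1}{\frac{1}{243 \left(5 + 3\right)^{2}} \left(-3 + \frac{1}{243 \left(5 + 3\right)^{2}}\right)} = \frac{1}{\frac{1}{243 \cdot 8^{2}} \left(-3 + \frac{1}{243 \cdot 8^{2}}\right)} = \frac{1}{\frac{1}{243 \cdot 64} \left(-3 + \frac{1}{243 \cdot 64}\right)} = \frac{1}{\frac{1}{243} \cdot \frac{1}{64} \left(-3 + \frac{1}{243} \cdot \frac{1}{64}\right)} = \frac{1}{\frac{1}{15552} \left(-3 + \frac{1}{15552}\right)} = \frac{1}{\frac{1}{15552} \left(- \frac{46655}{15552}\right)} = \frac{1}{- \frac{46655}{241864704}} = - \frac{241864704}{46655}$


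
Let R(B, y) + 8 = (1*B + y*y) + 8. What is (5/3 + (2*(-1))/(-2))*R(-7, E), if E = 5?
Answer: 48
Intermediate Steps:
R(B, y) = B + y² (R(B, y) = -8 + ((1*B + y*y) + 8) = -8 + ((B + y²) + 8) = -8 + (8 + B + y²) = B + y²)
(5/3 + (2*(-1))/(-2))*R(-7, E) = (5/3 + (2*(-1))/(-2))*(-7 + 5²) = (5*(⅓) - 2*(-½))*(-7 + 25) = (5/3 + 1)*18 = (8/3)*18 = 48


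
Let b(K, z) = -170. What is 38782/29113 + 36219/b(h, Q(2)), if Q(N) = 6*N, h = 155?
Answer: -1047850807/4949210 ≈ -211.72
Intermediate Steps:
38782/29113 + 36219/b(h, Q(2)) = 38782/29113 + 36219/(-170) = 38782*(1/29113) + 36219*(-1/170) = 38782/29113 - 36219/170 = -1047850807/4949210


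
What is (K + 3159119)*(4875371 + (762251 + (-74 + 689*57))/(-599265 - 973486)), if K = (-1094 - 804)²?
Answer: 51845626157624942433/1572751 ≈ 3.2965e+13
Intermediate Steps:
K = 3602404 (K = (-1898)² = 3602404)
(K + 3159119)*(4875371 + (762251 + (-74 + 689*57))/(-599265 - 973486)) = (3602404 + 3159119)*(4875371 + (762251 + (-74 + 689*57))/(-599265 - 973486)) = 6761523*(4875371 + (762251 + (-74 + 39273))/(-1572751)) = 6761523*(4875371 + (762251 + 39199)*(-1/1572751)) = 6761523*(4875371 + 801450*(-1/1572751)) = 6761523*(4875371 - 801450/1572751) = 6761523*(7667743814171/1572751) = 51845626157624942433/1572751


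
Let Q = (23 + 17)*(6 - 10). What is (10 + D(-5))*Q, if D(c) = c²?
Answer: -5600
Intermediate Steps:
Q = -160 (Q = 40*(-4) = -160)
(10 + D(-5))*Q = (10 + (-5)²)*(-160) = (10 + 25)*(-160) = 35*(-160) = -5600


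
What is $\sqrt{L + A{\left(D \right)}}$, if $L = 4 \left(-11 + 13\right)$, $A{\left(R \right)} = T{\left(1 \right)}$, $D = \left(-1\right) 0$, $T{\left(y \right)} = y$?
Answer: $3$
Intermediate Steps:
$D = 0$
$A{\left(R \right)} = 1$
$L = 8$ ($L = 4 \cdot 2 = 8$)
$\sqrt{L + A{\left(D \right)}} = \sqrt{8 + 1} = \sqrt{9} = 3$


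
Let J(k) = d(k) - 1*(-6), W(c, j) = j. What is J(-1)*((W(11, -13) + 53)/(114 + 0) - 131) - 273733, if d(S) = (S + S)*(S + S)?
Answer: -15677251/57 ≈ -2.7504e+5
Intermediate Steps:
d(S) = 4*S**2 (d(S) = (2*S)*(2*S) = 4*S**2)
J(k) = 6 + 4*k**2 (J(k) = 4*k**2 - 1*(-6) = 4*k**2 + 6 = 6 + 4*k**2)
J(-1)*((W(11, -13) + 53)/(114 + 0) - 131) - 273733 = (6 + 4*(-1)**2)*((-13 + 53)/(114 + 0) - 131) - 273733 = (6 + 4*1)*(40/114 - 131) - 273733 = (6 + 4)*(40*(1/114) - 131) - 273733 = 10*(20/57 - 131) - 273733 = 10*(-7447/57) - 273733 = -74470/57 - 273733 = -15677251/57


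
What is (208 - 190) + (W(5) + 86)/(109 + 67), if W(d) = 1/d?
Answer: 16271/880 ≈ 18.490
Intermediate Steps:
(208 - 190) + (W(5) + 86)/(109 + 67) = (208 - 190) + (1/5 + 86)/(109 + 67) = 18 + (1/5 + 86)/176 = 18 + (431/5)*(1/176) = 18 + 431/880 = 16271/880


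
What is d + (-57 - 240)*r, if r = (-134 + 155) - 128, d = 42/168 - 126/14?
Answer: 127081/4 ≈ 31770.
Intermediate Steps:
d = -35/4 (d = 42*(1/168) - 126*1/14 = ¼ - 9 = -35/4 ≈ -8.7500)
r = -107 (r = 21 - 128 = -107)
d + (-57 - 240)*r = -35/4 + (-57 - 240)*(-107) = -35/4 - 297*(-107) = -35/4 + 31779 = 127081/4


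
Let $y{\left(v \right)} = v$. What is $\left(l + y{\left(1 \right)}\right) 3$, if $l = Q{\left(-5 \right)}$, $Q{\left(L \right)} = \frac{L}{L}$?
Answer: $6$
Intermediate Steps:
$Q{\left(L \right)} = 1$
$l = 1$
$\left(l + y{\left(1 \right)}\right) 3 = \left(1 + 1\right) 3 = 2 \cdot 3 = 6$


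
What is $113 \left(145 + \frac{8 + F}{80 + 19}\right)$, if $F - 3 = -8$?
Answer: $\frac{540818}{33} \approx 16388.0$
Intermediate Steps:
$F = -5$ ($F = 3 - 8 = -5$)
$113 \left(145 + \frac{8 + F}{80 + 19}\right) = 113 \left(145 + \frac{8 - 5}{80 + 19}\right) = 113 \left(145 + \frac{3}{99}\right) = 113 \left(145 + 3 \cdot \frac{1}{99}\right) = 113 \left(145 + \frac{1}{33}\right) = 113 \cdot \frac{4786}{33} = \frac{540818}{33}$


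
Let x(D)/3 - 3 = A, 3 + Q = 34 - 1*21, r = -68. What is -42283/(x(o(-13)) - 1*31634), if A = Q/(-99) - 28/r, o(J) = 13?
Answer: 23720763/17741102 ≈ 1.3371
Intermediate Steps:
Q = 10 (Q = -3 + (34 - 1*21) = -3 + (34 - 21) = -3 + 13 = 10)
A = 523/1683 (A = 10/(-99) - 28/(-68) = 10*(-1/99) - 28*(-1/68) = -10/99 + 7/17 = 523/1683 ≈ 0.31075)
x(D) = 5572/561 (x(D) = 9 + 3*(523/1683) = 9 + 523/561 = 5572/561)
-42283/(x(o(-13)) - 1*31634) = -42283/(5572/561 - 1*31634) = -42283/(5572/561 - 31634) = -42283/(-17741102/561) = -42283*(-561/17741102) = 23720763/17741102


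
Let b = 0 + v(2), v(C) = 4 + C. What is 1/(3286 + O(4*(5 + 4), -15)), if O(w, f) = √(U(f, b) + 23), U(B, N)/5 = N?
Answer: 62/203731 - √53/10797743 ≈ 0.00030365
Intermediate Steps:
b = 6 (b = 0 + (4 + 2) = 0 + 6 = 6)
U(B, N) = 5*N
O(w, f) = √53 (O(w, f) = √(5*6 + 23) = √(30 + 23) = √53)
1/(3286 + O(4*(5 + 4), -15)) = 1/(3286 + √53)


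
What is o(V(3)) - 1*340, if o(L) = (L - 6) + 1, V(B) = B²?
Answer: -336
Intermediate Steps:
o(L) = -5 + L (o(L) = (-6 + L) + 1 = -5 + L)
o(V(3)) - 1*340 = (-5 + 3²) - 1*340 = (-5 + 9) - 340 = 4 - 340 = -336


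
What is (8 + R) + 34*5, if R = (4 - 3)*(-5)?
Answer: 173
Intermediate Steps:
R = -5 (R = 1*(-5) = -5)
(8 + R) + 34*5 = (8 - 5) + 34*5 = 3 + 170 = 173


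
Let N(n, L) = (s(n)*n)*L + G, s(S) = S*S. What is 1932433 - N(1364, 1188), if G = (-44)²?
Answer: -3014805323775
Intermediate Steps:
s(S) = S²
G = 1936
N(n, L) = 1936 + L*n³ (N(n, L) = (n²*n)*L + 1936 = n³*L + 1936 = L*n³ + 1936 = 1936 + L*n³)
1932433 - N(1364, 1188) = 1932433 - (1936 + 1188*1364³) = 1932433 - (1936 + 1188*2537716544) = 1932433 - (1936 + 3014807254272) = 1932433 - 1*3014807256208 = 1932433 - 3014807256208 = -3014805323775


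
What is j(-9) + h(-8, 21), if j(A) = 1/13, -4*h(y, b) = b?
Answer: -269/52 ≈ -5.1731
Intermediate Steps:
h(y, b) = -b/4
j(A) = 1/13
j(-9) + h(-8, 21) = 1/13 - ¼*21 = 1/13 - 21/4 = -269/52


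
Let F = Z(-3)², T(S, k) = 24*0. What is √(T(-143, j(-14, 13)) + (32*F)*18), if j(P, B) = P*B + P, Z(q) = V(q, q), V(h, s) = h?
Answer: 72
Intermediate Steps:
Z(q) = q
j(P, B) = P + B*P (j(P, B) = B*P + P = P + B*P)
T(S, k) = 0
F = 9 (F = (-3)² = 9)
√(T(-143, j(-14, 13)) + (32*F)*18) = √(0 + (32*9)*18) = √(0 + 288*18) = √(0 + 5184) = √5184 = 72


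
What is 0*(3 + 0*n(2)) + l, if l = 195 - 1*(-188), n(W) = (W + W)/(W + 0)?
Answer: 383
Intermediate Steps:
n(W) = 2 (n(W) = (2*W)/W = 2)
l = 383 (l = 195 + 188 = 383)
0*(3 + 0*n(2)) + l = 0*(3 + 0*2) + 383 = 0*(3 + 0) + 383 = 0*3 + 383 = 0 + 383 = 383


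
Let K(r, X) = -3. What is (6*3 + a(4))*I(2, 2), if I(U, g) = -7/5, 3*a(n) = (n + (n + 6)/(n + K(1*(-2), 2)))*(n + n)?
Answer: -1162/15 ≈ -77.467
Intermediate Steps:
a(n) = 2*n*(n + (6 + n)/(-3 + n))/3 (a(n) = ((n + (n + 6)/(n - 3))*(n + n))/3 = ((n + (6 + n)/(-3 + n))*(2*n))/3 = (2*n*(n + (6 + n)/(-3 + n)))/3 = 2*n*(n + (6 + n)/(-3 + n))/3)
I(U, g) = -7/5 (I(U, g) = -7*⅕ = -7/5)
(6*3 + a(4))*I(2, 2) = (6*3 + (⅔)*4*(6 + 4² - 2*4)/(-3 + 4))*(-7/5) = (18 + (⅔)*4*(6 + 16 - 8)/1)*(-7/5) = (18 + (⅔)*4*1*14)*(-7/5) = (18 + 112/3)*(-7/5) = (166/3)*(-7/5) = -1162/15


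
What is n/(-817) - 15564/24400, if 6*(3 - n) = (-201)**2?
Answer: 37877103/4983700 ≈ 7.6002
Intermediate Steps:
n = -13461/2 (n = 3 - 1/6*(-201)**2 = 3 - 1/6*40401 = 3 - 13467/2 = -13461/2 ≈ -6730.5)
n/(-817) - 15564/24400 = -13461/2/(-817) - 15564/24400 = -13461/2*(-1/817) - 15564*1/24400 = 13461/1634 - 3891/6100 = 37877103/4983700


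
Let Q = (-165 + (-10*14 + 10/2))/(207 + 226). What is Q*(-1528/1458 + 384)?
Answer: -27917200/105219 ≈ -265.32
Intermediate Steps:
Q = -300/433 (Q = (-165 + (-140 + 10*(½)))/433 = (-165 + (-140 + 5))*(1/433) = (-165 - 135)*(1/433) = -300*1/433 = -300/433 ≈ -0.69284)
Q*(-1528/1458 + 384) = -300*(-1528/1458 + 384)/433 = -300*(-1528*1/1458 + 384)/433 = -300*(-764/729 + 384)/433 = -300/433*279172/729 = -27917200/105219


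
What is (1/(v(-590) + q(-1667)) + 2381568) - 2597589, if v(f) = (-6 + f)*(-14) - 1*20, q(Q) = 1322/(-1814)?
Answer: -1630787244440/7549207 ≈ -2.1602e+5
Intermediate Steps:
q(Q) = -661/907 (q(Q) = 1322*(-1/1814) = -661/907)
v(f) = 64 - 14*f (v(f) = (84 - 14*f) - 20 = 64 - 14*f)
(1/(v(-590) + q(-1667)) + 2381568) - 2597589 = (1/((64 - 14*(-590)) - 661/907) + 2381568) - 2597589 = (1/((64 + 8260) - 661/907) + 2381568) - 2597589 = (1/(8324 - 661/907) + 2381568) - 2597589 = (1/(7549207/907) + 2381568) - 2597589 = (907/7549207 + 2381568) - 2597589 = 17978949817483/7549207 - 2597589 = -1630787244440/7549207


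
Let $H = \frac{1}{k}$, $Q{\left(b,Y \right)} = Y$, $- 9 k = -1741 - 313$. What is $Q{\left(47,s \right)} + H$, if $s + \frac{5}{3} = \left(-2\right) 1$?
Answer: $- \frac{22567}{6162} \approx -3.6623$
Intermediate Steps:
$s = - \frac{11}{3}$ ($s = - \frac{5}{3} - 2 = - \frac{11}{3} \approx -3.6667$)
$k = \frac{2054}{9}$ ($k = - \frac{-1741 - 313}{9} = \left(- \frac{1}{9}\right) \left(-2054\right) = \frac{2054}{9} \approx 228.22$)
$H = \frac{9}{2054}$ ($H = \frac{1}{\frac{2054}{9}} = \frac{9}{2054} \approx 0.0043817$)
$Q{\left(47,s \right)} + H = - \frac{11}{3} + \frac{9}{2054} = - \frac{22567}{6162}$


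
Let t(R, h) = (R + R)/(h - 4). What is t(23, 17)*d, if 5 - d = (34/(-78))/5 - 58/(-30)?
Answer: 1886/169 ≈ 11.160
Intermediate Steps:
t(R, h) = 2*R/(-4 + h) (t(R, h) = (2*R)/(-4 + h) = 2*R/(-4 + h))
d = 41/13 (d = 5 - ((34/(-78))/5 - 58/(-30)) = 5 - ((34*(-1/78))*(1/5) - 58*(-1/30)) = 5 - (-17/39*1/5 + 29/15) = 5 - (-17/195 + 29/15) = 5 - 1*24/13 = 5 - 24/13 = 41/13 ≈ 3.1538)
t(23, 17)*d = (2*23/(-4 + 17))*(41/13) = (2*23/13)*(41/13) = (2*23*(1/13))*(41/13) = (46/13)*(41/13) = 1886/169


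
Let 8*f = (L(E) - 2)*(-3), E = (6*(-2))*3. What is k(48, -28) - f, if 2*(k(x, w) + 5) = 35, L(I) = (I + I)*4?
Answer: -385/4 ≈ -96.250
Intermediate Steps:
E = -36 (E = -12*3 = -36)
L(I) = 8*I (L(I) = (2*I)*4 = 8*I)
k(x, w) = 25/2 (k(x, w) = -5 + (½)*35 = -5 + 35/2 = 25/2)
f = 435/4 (f = ((8*(-36) - 2)*(-3))/8 = ((-288 - 2)*(-3))/8 = (-290*(-3))/8 = (⅛)*870 = 435/4 ≈ 108.75)
k(48, -28) - f = 25/2 - 1*435/4 = 25/2 - 435/4 = -385/4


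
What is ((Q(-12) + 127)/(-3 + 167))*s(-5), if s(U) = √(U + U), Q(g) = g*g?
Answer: 271*I*√10/164 ≈ 5.2255*I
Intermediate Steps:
Q(g) = g²
s(U) = √2*√U (s(U) = √(2*U) = √2*√U)
((Q(-12) + 127)/(-3 + 167))*s(-5) = (((-12)² + 127)/(-3 + 167))*(√2*√(-5)) = ((144 + 127)/164)*(√2*(I*√5)) = (271*(1/164))*(I*√10) = 271*(I*√10)/164 = 271*I*√10/164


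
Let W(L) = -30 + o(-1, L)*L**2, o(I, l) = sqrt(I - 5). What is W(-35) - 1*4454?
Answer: -4484 + 1225*I*sqrt(6) ≈ -4484.0 + 3000.6*I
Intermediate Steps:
o(I, l) = sqrt(-5 + I)
W(L) = -30 + I*sqrt(6)*L**2 (W(L) = -30 + sqrt(-5 - 1)*L**2 = -30 + sqrt(-6)*L**2 = -30 + (I*sqrt(6))*L**2 = -30 + I*sqrt(6)*L**2)
W(-35) - 1*4454 = (-30 + I*sqrt(6)*(-35)**2) - 1*4454 = (-30 + I*sqrt(6)*1225) - 4454 = (-30 + 1225*I*sqrt(6)) - 4454 = -4484 + 1225*I*sqrt(6)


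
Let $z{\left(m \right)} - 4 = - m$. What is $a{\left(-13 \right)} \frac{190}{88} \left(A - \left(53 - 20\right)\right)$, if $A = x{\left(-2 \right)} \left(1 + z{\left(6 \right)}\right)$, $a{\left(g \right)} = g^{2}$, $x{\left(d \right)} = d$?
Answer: $- \frac{497705}{44} \approx -11311.0$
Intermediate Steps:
$z{\left(m \right)} = 4 - m$
$A = 2$ ($A = - 2 \left(1 + \left(4 - 6\right)\right) = - 2 \left(1 - 2\right) = \left(-2\right) \left(-1\right) = 2$)
$a{\left(-13 \right)} \frac{190}{88} \left(A - \left(53 - 20\right)\right) = \left(-13\right)^{2} \cdot \frac{190}{88} \left(2 - \left(53 - 20\right)\right) = 169 \cdot 190 \cdot \frac{1}{88} \left(2 - 33\right) = 169 \cdot \frac{95}{44} \left(2 - 33\right) = \frac{16055}{44} \left(-31\right) = - \frac{497705}{44}$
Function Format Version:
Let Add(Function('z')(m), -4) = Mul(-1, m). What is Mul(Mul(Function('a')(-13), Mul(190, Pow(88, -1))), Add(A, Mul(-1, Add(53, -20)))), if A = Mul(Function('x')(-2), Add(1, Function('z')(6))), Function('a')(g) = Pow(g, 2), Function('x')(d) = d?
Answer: Rational(-497705, 44) ≈ -11311.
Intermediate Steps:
Function('z')(m) = Add(4, Mul(-1, m))
A = 2 (A = Mul(-2, Add(1, Add(4, Mul(-1, 6)))) = Mul(-2, Add(1, Add(4, -6))) = Mul(-2, Add(1, -2)) = Mul(-2, -1) = 2)
Mul(Mul(Function('a')(-13), Mul(190, Pow(88, -1))), Add(A, Mul(-1, Add(53, -20)))) = Mul(Mul(Pow(-13, 2), Mul(190, Pow(88, -1))), Add(2, Mul(-1, Add(53, -20)))) = Mul(Mul(169, Mul(190, Rational(1, 88))), Add(2, Mul(-1, 33))) = Mul(Mul(169, Rational(95, 44)), Add(2, -33)) = Mul(Rational(16055, 44), -31) = Rational(-497705, 44)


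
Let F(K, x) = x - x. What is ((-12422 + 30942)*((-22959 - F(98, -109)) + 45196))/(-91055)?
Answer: -82365848/18211 ≈ -4522.9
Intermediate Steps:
F(K, x) = 0
((-12422 + 30942)*((-22959 - F(98, -109)) + 45196))/(-91055) = ((-12422 + 30942)*((-22959 - 1*0) + 45196))/(-91055) = (18520*((-22959 + 0) + 45196))*(-1/91055) = (18520*(-22959 + 45196))*(-1/91055) = (18520*22237)*(-1/91055) = 411829240*(-1/91055) = -82365848/18211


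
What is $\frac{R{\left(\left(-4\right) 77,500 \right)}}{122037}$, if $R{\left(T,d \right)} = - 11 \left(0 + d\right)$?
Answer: $- \frac{5500}{122037} \approx -0.045068$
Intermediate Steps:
$R{\left(T,d \right)} = - 11 d$
$\frac{R{\left(\left(-4\right) 77,500 \right)}}{122037} = \frac{\left(-11\right) 500}{122037} = \left(-5500\right) \frac{1}{122037} = - \frac{5500}{122037}$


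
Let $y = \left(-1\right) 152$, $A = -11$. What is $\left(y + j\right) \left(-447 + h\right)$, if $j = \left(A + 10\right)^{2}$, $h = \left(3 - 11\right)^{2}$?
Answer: $57833$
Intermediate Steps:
$y = -152$
$h = 64$ ($h = \left(-8\right)^{2} = 64$)
$j = 1$ ($j = \left(-11 + 10\right)^{2} = \left(-1\right)^{2} = 1$)
$\left(y + j\right) \left(-447 + h\right) = \left(-152 + 1\right) \left(-447 + 64\right) = \left(-151\right) \left(-383\right) = 57833$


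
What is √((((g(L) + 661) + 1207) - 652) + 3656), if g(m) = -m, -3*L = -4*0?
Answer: 2*√1218 ≈ 69.800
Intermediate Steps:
L = 0 (L = -(-4)*0/3 = -⅓*0 = 0)
√((((g(L) + 661) + 1207) - 652) + 3656) = √((((-1*0 + 661) + 1207) - 652) + 3656) = √((((0 + 661) + 1207) - 652) + 3656) = √(((661 + 1207) - 652) + 3656) = √((1868 - 652) + 3656) = √(1216 + 3656) = √4872 = 2*√1218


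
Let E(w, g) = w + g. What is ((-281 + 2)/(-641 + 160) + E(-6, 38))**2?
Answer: 245580241/231361 ≈ 1061.5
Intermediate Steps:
E(w, g) = g + w
((-281 + 2)/(-641 + 160) + E(-6, 38))**2 = ((-281 + 2)/(-641 + 160) + (38 - 6))**2 = (-279/(-481) + 32)**2 = (-279*(-1/481) + 32)**2 = (279/481 + 32)**2 = (15671/481)**2 = 245580241/231361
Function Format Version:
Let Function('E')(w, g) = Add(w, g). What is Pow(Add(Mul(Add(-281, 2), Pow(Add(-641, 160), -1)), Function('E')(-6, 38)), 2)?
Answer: Rational(245580241, 231361) ≈ 1061.5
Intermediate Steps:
Function('E')(w, g) = Add(g, w)
Pow(Add(Mul(Add(-281, 2), Pow(Add(-641, 160), -1)), Function('E')(-6, 38)), 2) = Pow(Add(Mul(Add(-281, 2), Pow(Add(-641, 160), -1)), Add(38, -6)), 2) = Pow(Add(Mul(-279, Pow(-481, -1)), 32), 2) = Pow(Add(Mul(-279, Rational(-1, 481)), 32), 2) = Pow(Add(Rational(279, 481), 32), 2) = Pow(Rational(15671, 481), 2) = Rational(245580241, 231361)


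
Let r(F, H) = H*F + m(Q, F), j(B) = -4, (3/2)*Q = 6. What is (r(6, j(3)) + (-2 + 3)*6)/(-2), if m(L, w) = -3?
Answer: 21/2 ≈ 10.500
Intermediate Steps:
Q = 4 (Q = (⅔)*6 = 4)
r(F, H) = -3 + F*H (r(F, H) = H*F - 3 = F*H - 3 = -3 + F*H)
(r(6, j(3)) + (-2 + 3)*6)/(-2) = ((-3 + 6*(-4)) + (-2 + 3)*6)/(-2) = ((-3 - 24) + 1*6)*(-½) = (-27 + 6)*(-½) = -21*(-½) = 21/2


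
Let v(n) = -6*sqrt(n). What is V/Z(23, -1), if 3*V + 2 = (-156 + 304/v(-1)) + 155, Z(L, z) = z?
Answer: 1 - 152*I/9 ≈ 1.0 - 16.889*I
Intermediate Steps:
V = -1 + 152*I/9 (V = -2/3 + ((-156 + 304/((-6*I))) + 155)/3 = -2/3 + ((-156 + 304*(I/6)) + 155)/3 = -2/3 + ((-156 + 152*I/3) + 155)/3 = -2/3 + (-1 + 152*I/3)/3 = -2/3 + (-1/3 + 152*I/9) = -1 + 152*I/9 ≈ -1.0 + 16.889*I)
V/Z(23, -1) = (-1 + 152*I/9)/(-1) = (-1 + 152*I/9)*(-1) = 1 - 152*I/9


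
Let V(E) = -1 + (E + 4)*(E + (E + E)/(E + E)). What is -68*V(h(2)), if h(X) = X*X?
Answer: -2652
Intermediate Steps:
h(X) = X²
V(E) = -1 + (1 + E)*(4 + E) (V(E) = -1 + (4 + E)*(E + (2*E)/((2*E))) = -1 + (4 + E)*(E + (2*E)*(1/(2*E))) = -1 + (4 + E)*(E + 1) = -1 + (4 + E)*(1 + E) = -1 + (1 + E)*(4 + E))
-68*V(h(2)) = -68*(3 + (2²)² + 5*2²) = -68*(3 + 4² + 5*4) = -68*(3 + 16 + 20) = -68*39 = -2652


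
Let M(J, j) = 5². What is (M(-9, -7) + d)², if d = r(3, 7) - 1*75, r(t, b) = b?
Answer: 1849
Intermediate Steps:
M(J, j) = 25
d = -68 (d = 7 - 1*75 = 7 - 75 = -68)
(M(-9, -7) + d)² = (25 - 68)² = (-43)² = 1849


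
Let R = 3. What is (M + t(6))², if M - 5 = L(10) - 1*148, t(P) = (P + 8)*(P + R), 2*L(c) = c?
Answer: 144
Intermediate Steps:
L(c) = c/2
t(P) = (3 + P)*(8 + P) (t(P) = (P + 8)*(P + 3) = (8 + P)*(3 + P) = (3 + P)*(8 + P))
M = -138 (M = 5 + ((½)*10 - 1*148) = 5 + (5 - 148) = 5 - 143 = -138)
(M + t(6))² = (-138 + (24 + 6² + 11*6))² = (-138 + (24 + 36 + 66))² = (-138 + 126)² = (-12)² = 144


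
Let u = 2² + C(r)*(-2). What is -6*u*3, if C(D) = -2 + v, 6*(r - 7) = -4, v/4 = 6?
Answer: 720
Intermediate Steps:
v = 24 (v = 4*6 = 24)
r = 19/3 (r = 7 + (⅙)*(-4) = 7 - ⅔ = 19/3 ≈ 6.3333)
C(D) = 22 (C(D) = -2 + 24 = 22)
u = -40 (u = 2² + 22*(-2) = 4 - 44 = -40)
-6*u*3 = -6*(-40)*3 = 240*3 = 720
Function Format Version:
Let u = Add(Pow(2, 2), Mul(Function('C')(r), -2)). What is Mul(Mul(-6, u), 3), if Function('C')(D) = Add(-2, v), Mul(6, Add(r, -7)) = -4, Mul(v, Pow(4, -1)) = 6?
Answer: 720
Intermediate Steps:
v = 24 (v = Mul(4, 6) = 24)
r = Rational(19, 3) (r = Add(7, Mul(Rational(1, 6), -4)) = Add(7, Rational(-2, 3)) = Rational(19, 3) ≈ 6.3333)
Function('C')(D) = 22 (Function('C')(D) = Add(-2, 24) = 22)
u = -40 (u = Add(Pow(2, 2), Mul(22, -2)) = Add(4, -44) = -40)
Mul(Mul(-6, u), 3) = Mul(Mul(-6, -40), 3) = Mul(240, 3) = 720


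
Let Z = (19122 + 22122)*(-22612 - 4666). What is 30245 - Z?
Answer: 1125084077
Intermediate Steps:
Z = -1125053832 (Z = 41244*(-27278) = -1125053832)
30245 - Z = 30245 - 1*(-1125053832) = 30245 + 1125053832 = 1125084077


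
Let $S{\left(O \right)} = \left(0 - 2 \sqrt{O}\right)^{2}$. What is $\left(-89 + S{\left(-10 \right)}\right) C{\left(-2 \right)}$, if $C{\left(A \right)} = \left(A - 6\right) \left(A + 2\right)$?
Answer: $0$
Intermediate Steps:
$S{\left(O \right)} = 4 O$ ($S{\left(O \right)} = \left(- 2 \sqrt{O}\right)^{2} = 4 O$)
$C{\left(A \right)} = \left(-6 + A\right) \left(2 + A\right)$
$\left(-89 + S{\left(-10 \right)}\right) C{\left(-2 \right)} = \left(-89 + 4 \left(-10\right)\right) \left(-12 + \left(-2\right)^{2} - -8\right) = \left(-89 - 40\right) \left(-12 + 4 + 8\right) = \left(-129\right) 0 = 0$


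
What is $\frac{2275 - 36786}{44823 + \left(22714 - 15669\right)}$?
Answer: $- \frac{34511}{51868} \approx -0.66536$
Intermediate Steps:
$\frac{2275 - 36786}{44823 + \left(22714 - 15669\right)} = - \frac{34511}{44823 + 7045} = - \frac{34511}{51868}$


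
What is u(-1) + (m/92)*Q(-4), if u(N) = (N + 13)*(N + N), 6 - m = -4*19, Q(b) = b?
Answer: -634/23 ≈ -27.565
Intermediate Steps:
m = 82 (m = 6 - (-4)*19 = 6 - 1*(-76) = 6 + 76 = 82)
u(N) = 2*N*(13 + N) (u(N) = (13 + N)*(2*N) = 2*N*(13 + N))
u(-1) + (m/92)*Q(-4) = 2*(-1)*(13 - 1) + (82/92)*(-4) = 2*(-1)*12 + (82*(1/92))*(-4) = -24 + (41/46)*(-4) = -24 - 82/23 = -634/23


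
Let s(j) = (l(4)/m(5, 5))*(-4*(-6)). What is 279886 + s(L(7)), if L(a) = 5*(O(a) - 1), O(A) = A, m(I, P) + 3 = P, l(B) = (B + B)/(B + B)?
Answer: 279898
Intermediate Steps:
l(B) = 1 (l(B) = (2*B)/((2*B)) = (2*B)*(1/(2*B)) = 1)
m(I, P) = -3 + P
L(a) = -5 + 5*a (L(a) = 5*(a - 1) = 5*(-1 + a) = -5 + 5*a)
s(j) = 12 (s(j) = (1/(-3 + 5))*(-4*(-6)) = (1/2)*24 = (1*(½))*24 = (½)*24 = 12)
279886 + s(L(7)) = 279886 + 12 = 279898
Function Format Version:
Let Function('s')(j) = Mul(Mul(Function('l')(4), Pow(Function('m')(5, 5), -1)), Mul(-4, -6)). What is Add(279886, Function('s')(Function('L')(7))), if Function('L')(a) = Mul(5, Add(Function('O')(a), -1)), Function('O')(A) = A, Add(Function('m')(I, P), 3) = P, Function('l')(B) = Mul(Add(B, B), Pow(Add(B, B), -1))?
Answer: 279898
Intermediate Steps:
Function('l')(B) = 1 (Function('l')(B) = Mul(Mul(2, B), Pow(Mul(2, B), -1)) = Mul(Mul(2, B), Mul(Rational(1, 2), Pow(B, -1))) = 1)
Function('m')(I, P) = Add(-3, P)
Function('L')(a) = Add(-5, Mul(5, a)) (Function('L')(a) = Mul(5, Add(a, -1)) = Mul(5, Add(-1, a)) = Add(-5, Mul(5, a)))
Function('s')(j) = 12 (Function('s')(j) = Mul(Mul(1, Pow(Add(-3, 5), -1)), Mul(-4, -6)) = Mul(Mul(1, Pow(2, -1)), 24) = Mul(Mul(1, Rational(1, 2)), 24) = Mul(Rational(1, 2), 24) = 12)
Add(279886, Function('s')(Function('L')(7))) = Add(279886, 12) = 279898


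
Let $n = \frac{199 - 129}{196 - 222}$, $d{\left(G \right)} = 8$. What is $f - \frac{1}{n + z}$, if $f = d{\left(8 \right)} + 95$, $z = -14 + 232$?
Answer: $\frac{288284}{2799} \approx 103.0$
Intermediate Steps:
$n = - \frac{35}{13}$ ($n = \frac{70}{-26} = 70 \left(- \frac{1}{26}\right) = - \frac{35}{13} \approx -2.6923$)
$z = 218$
$f = 103$ ($f = 8 + 95 = 103$)
$f - \frac{1}{n + z} = 103 - \frac{1}{- \frac{35}{13} + 218} = 103 - \frac{1}{\frac{2799}{13}} = 103 - \frac{13}{2799} = \frac{288284}{2799}$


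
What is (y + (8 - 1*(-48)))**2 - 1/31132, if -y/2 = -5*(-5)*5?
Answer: 1171683951/31132 ≈ 37636.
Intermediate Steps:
y = -250 (y = -2*(-5*(-5))*5 = -50*5 = -2*125 = -250)
(y + (8 - 1*(-48)))**2 - 1/31132 = (-250 + (8 - 1*(-48)))**2 - 1/31132 = (-250 + (8 + 48))**2 - 1*1/31132 = (-250 + 56)**2 - 1/31132 = (-194)**2 - 1/31132 = 37636 - 1/31132 = 1171683951/31132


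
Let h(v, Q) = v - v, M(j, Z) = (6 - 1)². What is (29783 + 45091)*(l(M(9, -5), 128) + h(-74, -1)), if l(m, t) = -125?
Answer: -9359250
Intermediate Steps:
M(j, Z) = 25 (M(j, Z) = 5² = 25)
h(v, Q) = 0
(29783 + 45091)*(l(M(9, -5), 128) + h(-74, -1)) = (29783 + 45091)*(-125 + 0) = 74874*(-125) = -9359250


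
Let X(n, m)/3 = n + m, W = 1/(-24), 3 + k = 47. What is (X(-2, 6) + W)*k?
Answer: 3157/6 ≈ 526.17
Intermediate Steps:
k = 44 (k = -3 + 47 = 44)
W = -1/24 ≈ -0.041667
X(n, m) = 3*m + 3*n (X(n, m) = 3*(n + m) = 3*(m + n) = 3*m + 3*n)
(X(-2, 6) + W)*k = ((3*6 + 3*(-2)) - 1/24)*44 = ((18 - 6) - 1/24)*44 = (12 - 1/24)*44 = (287/24)*44 = 3157/6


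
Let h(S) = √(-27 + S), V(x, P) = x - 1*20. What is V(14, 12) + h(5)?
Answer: -6 + I*√22 ≈ -6.0 + 4.6904*I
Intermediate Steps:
V(x, P) = -20 + x (V(x, P) = x - 20 = -20 + x)
V(14, 12) + h(5) = (-20 + 14) + √(-27 + 5) = -6 + √(-22) = -6 + I*√22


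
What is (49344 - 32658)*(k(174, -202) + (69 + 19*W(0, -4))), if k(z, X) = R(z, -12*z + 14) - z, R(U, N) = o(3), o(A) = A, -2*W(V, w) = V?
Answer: -1701972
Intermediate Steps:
W(V, w) = -V/2
R(U, N) = 3
k(z, X) = 3 - z
(49344 - 32658)*(k(174, -202) + (69 + 19*W(0, -4))) = (49344 - 32658)*((3 - 1*174) + (69 + 19*(-½*0))) = 16686*((3 - 174) + (69 + 19*0)) = 16686*(-171 + (69 + 0)) = 16686*(-171 + 69) = 16686*(-102) = -1701972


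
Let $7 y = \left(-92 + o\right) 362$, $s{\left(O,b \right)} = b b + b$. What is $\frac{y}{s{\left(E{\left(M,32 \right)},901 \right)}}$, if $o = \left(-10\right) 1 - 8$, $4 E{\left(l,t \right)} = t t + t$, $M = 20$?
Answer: $- \frac{1810}{258587} \approx -0.0069996$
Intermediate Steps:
$E{\left(l,t \right)} = \frac{t}{4} + \frac{t^{2}}{4}$ ($E{\left(l,t \right)} = \frac{t t + t}{4} = \frac{t^{2} + t}{4} = \frac{t + t^{2}}{4} = \frac{t}{4} + \frac{t^{2}}{4}$)
$o = -18$ ($o = -10 - 8 = -18$)
$s{\left(O,b \right)} = b + b^{2}$ ($s{\left(O,b \right)} = b^{2} + b = b + b^{2}$)
$y = - \frac{39820}{7}$ ($y = \frac{\left(-92 - 18\right) 362}{7} = \frac{\left(-110\right) 362}{7} = \frac{1}{7} \left(-39820\right) = - \frac{39820}{7} \approx -5688.6$)
$\frac{y}{s{\left(E{\left(M,32 \right)},901 \right)}} = - \frac{39820}{7 \cdot 901 \left(1 + 901\right)} = - \frac{39820}{7 \cdot 901 \cdot 902} = - \frac{39820}{7 \cdot 812702} = \left(- \frac{39820}{7}\right) \frac{1}{812702} = - \frac{1810}{258587}$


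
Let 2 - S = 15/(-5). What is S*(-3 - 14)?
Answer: -85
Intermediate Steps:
S = 5 (S = 2 - 15/(-5) = 2 - 15*(-1)/5 = 2 - 1*(-3) = 2 + 3 = 5)
S*(-3 - 14) = 5*(-3 - 14) = 5*(-17) = -85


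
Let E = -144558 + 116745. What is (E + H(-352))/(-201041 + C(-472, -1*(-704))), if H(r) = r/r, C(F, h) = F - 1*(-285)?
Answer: 17/123 ≈ 0.13821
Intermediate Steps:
C(F, h) = 285 + F (C(F, h) = F + 285 = 285 + F)
H(r) = 1
E = -27813
(E + H(-352))/(-201041 + C(-472, -1*(-704))) = (-27813 + 1)/(-201041 + (285 - 472)) = -27812/(-201041 - 187) = -27812/(-201228) = -27812*(-1/201228) = 17/123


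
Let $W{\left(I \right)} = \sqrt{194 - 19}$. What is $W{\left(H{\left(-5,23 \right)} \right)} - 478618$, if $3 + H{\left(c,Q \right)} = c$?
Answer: $-478618 + 5 \sqrt{7} \approx -4.7861 \cdot 10^{5}$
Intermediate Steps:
$H{\left(c,Q \right)} = -3 + c$
$W{\left(I \right)} = 5 \sqrt{7}$ ($W{\left(I \right)} = \sqrt{175} = 5 \sqrt{7}$)
$W{\left(H{\left(-5,23 \right)} \right)} - 478618 = 5 \sqrt{7} - 478618 = -478618 + 5 \sqrt{7}$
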